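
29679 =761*39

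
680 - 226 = 454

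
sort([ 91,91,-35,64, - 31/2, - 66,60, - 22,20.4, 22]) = [ - 66, - 35, - 22,- 31/2,20.4,22, 60, 64, 91, 91] 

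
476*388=184688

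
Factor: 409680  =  2^4*3^2*5^1 * 569^1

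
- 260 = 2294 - 2554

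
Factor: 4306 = 2^1 * 2153^1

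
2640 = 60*44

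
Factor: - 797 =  - 797^1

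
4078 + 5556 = 9634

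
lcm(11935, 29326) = 1026410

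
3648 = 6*608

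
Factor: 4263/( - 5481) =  - 3^ ( - 2)*7^1 = -7/9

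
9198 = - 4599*( - 2)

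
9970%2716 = 1822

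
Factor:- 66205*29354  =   - 1943381570 = - 2^1*5^1*13^1*1129^1*13241^1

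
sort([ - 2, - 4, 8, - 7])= [-7, - 4, - 2, 8]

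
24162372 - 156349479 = -132187107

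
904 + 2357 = 3261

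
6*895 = 5370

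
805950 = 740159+65791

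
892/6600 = 223/1650 = 0.14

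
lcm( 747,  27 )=2241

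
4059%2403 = 1656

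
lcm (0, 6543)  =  0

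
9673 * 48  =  464304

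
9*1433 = 12897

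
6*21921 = 131526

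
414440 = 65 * 6376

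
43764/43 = 43764/43 = 1017.77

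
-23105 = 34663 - 57768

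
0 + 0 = 0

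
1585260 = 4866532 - 3281272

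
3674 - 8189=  - 4515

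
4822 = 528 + 4294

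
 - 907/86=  - 11+39/86 = - 10.55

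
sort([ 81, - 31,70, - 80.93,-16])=[ - 80.93, - 31, - 16,70,81]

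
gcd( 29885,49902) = 1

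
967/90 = 10 + 67/90 = 10.74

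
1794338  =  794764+999574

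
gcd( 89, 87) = 1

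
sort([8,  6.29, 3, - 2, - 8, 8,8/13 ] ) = [-8, -2,8/13,  3, 6.29, 8, 8] 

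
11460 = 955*12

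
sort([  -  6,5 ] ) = [ - 6, 5] 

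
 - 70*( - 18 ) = 1260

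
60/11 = 60/11 =5.45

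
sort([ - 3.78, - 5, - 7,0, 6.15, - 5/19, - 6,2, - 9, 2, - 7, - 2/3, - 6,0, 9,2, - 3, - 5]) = [ - 9, - 7,-7, - 6, - 6, - 5,-5, - 3.78, - 3,-2/3,-5/19, 0, 0,  2, 2, 2, 6.15, 9 ] 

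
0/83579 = 0 = 0.00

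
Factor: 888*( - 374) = - 332112 = -2^4*3^1*11^1 * 17^1*37^1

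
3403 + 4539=7942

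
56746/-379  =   - 56746/379 = -149.73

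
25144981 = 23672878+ 1472103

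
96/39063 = 32/13021 = 0.00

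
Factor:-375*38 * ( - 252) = 2^3*3^3*5^3*7^1*19^1=3591000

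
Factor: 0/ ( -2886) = 0= 0^1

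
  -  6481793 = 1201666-7683459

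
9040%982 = 202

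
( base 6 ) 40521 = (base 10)5377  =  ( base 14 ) 1d61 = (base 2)1010100000001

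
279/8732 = 279/8732 = 0.03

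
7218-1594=5624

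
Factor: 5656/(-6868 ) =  - 14/17 = - 2^1*7^1 * 17^( - 1)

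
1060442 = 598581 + 461861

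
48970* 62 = 3036140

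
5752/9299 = 5752/9299= 0.62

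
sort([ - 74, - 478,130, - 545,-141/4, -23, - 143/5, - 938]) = [ -938, - 545,-478, - 74, - 141/4  , - 143/5, - 23, 130]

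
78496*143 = 11224928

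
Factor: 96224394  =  2^1*3^1*7^1*479^1*4783^1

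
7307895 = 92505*79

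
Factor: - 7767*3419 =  - 3^2 *13^1*263^1*863^1 = -  26555373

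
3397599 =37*91827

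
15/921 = 5/307 = 0.02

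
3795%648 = 555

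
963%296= 75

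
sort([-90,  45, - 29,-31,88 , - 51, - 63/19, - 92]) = [-92,-90, - 51, - 31, - 29, - 63/19,  45,88] 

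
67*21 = 1407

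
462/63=22/3=7.33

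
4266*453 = 1932498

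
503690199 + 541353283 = 1045043482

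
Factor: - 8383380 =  - 2^2*3^1*5^1*17^1  *  8219^1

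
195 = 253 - 58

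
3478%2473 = 1005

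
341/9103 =341/9103 = 0.04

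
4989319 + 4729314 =9718633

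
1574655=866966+707689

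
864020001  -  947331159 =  - 83311158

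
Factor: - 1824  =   - 2^5*3^1*19^1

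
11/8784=11/8784 = 0.00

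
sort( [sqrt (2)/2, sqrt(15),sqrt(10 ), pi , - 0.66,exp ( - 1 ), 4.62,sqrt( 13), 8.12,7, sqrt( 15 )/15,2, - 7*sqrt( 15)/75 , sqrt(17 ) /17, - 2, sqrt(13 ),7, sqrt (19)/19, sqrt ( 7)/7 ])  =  [ - 2, - 0.66, - 7*sqrt(  15)/75 , sqrt(19) /19, sqrt( 17) /17, sqrt(15)/15,  exp( - 1 ), sqrt(7 ) /7,  sqrt( 2 )/2,2,pi, sqrt(10), sqrt(13 ) , sqrt(13),sqrt(  15 ), 4.62, 7,7, 8.12 ]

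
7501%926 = 93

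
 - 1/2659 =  - 1/2659 =- 0.00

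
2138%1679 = 459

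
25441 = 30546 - 5105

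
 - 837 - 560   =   - 1397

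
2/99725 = 2/99725  =  0.00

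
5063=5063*1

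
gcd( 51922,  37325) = 1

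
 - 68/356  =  -1+72/89 = - 0.19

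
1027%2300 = 1027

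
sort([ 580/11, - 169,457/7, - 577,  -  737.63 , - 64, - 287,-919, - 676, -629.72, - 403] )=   [ - 919, - 737.63,-676, - 629.72, - 577,-403,-287 ,-169,-64,580/11,457/7]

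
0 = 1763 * 0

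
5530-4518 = 1012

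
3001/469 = 3001/469 =6.40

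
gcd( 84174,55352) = 2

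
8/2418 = 4/1209 = 0.00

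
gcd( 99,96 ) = 3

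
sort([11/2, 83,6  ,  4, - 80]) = [ - 80,4,11/2,6,83]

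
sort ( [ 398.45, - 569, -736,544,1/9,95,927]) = [-736, - 569,  1/9,95,398.45,544,927 ]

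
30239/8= 3779 + 7/8  =  3779.88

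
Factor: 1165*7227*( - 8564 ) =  - 72104212620=- 2^2 * 3^2* 5^1 * 11^1*73^1 * 233^1*2141^1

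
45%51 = 45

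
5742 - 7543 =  -1801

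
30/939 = 10/313 = 0.03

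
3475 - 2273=1202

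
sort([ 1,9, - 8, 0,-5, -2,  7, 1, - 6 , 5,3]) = [ -8, - 6, - 5, - 2 , 0,1,  1 , 3,5, 7, 9]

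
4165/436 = 9 + 241/436 = 9.55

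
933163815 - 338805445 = 594358370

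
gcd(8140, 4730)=110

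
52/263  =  52/263 = 0.20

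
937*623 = 583751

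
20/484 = 5/121 = 0.04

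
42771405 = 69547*615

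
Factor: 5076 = 2^2 *3^3*47^1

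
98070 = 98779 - 709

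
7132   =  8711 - 1579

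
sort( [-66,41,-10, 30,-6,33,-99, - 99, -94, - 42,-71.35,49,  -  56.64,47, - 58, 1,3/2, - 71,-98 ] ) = [ - 99, - 99,-98, - 94, - 71.35,  -  71, - 66,-58, - 56.64,-42 ,-10,-6,  1,3/2,30,33, 41, 47, 49]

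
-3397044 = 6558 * ( -518)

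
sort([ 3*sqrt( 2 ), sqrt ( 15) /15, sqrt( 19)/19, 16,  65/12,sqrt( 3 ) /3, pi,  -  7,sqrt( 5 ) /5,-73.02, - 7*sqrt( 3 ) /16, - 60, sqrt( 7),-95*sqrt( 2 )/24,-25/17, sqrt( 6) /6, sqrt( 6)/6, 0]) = [-73.02, - 60,  -  7,  -  95 *sqrt(2)/24, - 25/17,-7 * sqrt( 3 ) /16, 0,sqrt(19) /19,sqrt( 15 ) /15, sqrt( 6)/6 , sqrt( 6)/6, sqrt( 5)/5, sqrt( 3) /3, sqrt(7 ), pi, 3 * sqrt( 2 ),65/12, 16]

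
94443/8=94443/8 = 11805.38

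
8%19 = 8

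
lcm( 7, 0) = 0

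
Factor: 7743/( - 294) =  - 2581/98 = -2^( -1 )*7^(-2) * 29^1*89^1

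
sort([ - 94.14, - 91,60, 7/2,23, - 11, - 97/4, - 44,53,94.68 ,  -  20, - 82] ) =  [ - 94.14,  -  91, - 82, - 44, - 97/4,-20, - 11,7/2,  23,53,60,94.68 ]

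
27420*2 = 54840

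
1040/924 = 1 + 29/231 = 1.13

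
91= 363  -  272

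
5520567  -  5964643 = -444076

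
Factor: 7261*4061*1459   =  31^1*53^1*131^1*137^1*1459^1 = 43021417739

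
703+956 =1659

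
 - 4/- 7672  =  1/1918 = 0.00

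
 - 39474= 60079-99553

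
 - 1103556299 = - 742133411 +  - 361422888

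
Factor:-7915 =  - 5^1*1583^1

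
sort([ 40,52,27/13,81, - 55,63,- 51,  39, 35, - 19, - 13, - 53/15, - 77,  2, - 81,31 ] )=[ - 81,- 77, - 55, -51,  -  19,-13 , - 53/15, 2,27/13,31,35, 39,40,52, 63,81] 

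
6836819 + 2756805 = 9593624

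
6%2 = 0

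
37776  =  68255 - 30479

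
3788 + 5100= 8888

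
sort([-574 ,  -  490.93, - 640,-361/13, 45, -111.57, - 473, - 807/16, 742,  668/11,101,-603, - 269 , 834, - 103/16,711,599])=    [-640, - 603, - 574, - 490.93,-473,  -  269 , -111.57,-807/16,-361/13, - 103/16 , 45 , 668/11,101,599,  711, 742, 834]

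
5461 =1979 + 3482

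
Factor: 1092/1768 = 2^( - 1)*3^1*7^1 * 17^( - 1) = 21/34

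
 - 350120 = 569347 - 919467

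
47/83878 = 47/83878 =0.00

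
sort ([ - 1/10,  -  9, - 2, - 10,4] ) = [ - 10, - 9 , - 2, - 1/10,4]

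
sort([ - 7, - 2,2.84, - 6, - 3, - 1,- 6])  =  [-7, - 6, - 6,-3, - 2, - 1,2.84] 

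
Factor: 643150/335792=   2^( - 3 )*5^2 * 19^1*31^(-1) = 475/248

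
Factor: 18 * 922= 2^2*3^2*461^1 = 16596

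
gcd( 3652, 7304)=3652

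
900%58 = 30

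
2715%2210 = 505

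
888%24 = 0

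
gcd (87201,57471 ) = 3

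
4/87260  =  1/21815  =  0.00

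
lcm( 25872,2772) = 77616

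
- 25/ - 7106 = 25/7106 = 0.00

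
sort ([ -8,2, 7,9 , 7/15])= [ - 8,7/15, 2, 7,9]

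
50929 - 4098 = 46831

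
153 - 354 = - 201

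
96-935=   -  839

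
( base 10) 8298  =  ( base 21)ih3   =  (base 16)206a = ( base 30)96I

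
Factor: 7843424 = 2^5*245107^1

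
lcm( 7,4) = 28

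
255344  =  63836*4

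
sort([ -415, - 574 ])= [ - 574, -415] 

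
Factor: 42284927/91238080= 2^( - 6)*5^(- 1)*285119^(-1)*42284927^1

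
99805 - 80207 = 19598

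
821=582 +239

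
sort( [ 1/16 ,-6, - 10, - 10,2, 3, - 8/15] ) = [ - 10,-10, - 6, - 8/15,1/16,2, 3 ]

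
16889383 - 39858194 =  -22968811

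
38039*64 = 2434496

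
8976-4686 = 4290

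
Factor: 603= 3^2*67^1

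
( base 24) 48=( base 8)150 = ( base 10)104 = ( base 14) 76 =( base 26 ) 40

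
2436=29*84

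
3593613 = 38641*93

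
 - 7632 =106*( - 72 ) 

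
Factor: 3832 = 2^3*479^1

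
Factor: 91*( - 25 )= - 5^2*7^1*13^1= - 2275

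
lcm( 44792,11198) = 44792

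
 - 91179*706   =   - 64372374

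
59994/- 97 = -619+49/97 = -618.49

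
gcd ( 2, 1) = 1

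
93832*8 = 750656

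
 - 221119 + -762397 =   -  983516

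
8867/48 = 8867/48=184.73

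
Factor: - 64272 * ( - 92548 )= 5948245056= 2^6*3^1*13^1*17^1*103^1*1361^1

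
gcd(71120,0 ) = 71120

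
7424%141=92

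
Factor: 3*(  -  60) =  - 2^2 *3^2*5^1  =  - 180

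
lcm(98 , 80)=3920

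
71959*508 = 36555172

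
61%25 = 11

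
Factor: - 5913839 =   -  31^1*190769^1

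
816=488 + 328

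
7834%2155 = 1369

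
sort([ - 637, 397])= [ - 637, 397] 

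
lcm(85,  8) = 680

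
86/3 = 86/3 = 28.67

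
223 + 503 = 726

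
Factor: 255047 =13^1*23^1 * 853^1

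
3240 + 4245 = 7485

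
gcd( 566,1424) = 2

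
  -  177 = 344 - 521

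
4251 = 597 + 3654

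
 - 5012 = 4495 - 9507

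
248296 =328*757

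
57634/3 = 19211+1/3=19211.33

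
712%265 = 182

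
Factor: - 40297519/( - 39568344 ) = 2^(-3)*3^( - 1 )* 241^(- 1) *619^1 * 6841^( - 1) * 65101^1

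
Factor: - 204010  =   - 2^1*5^1 * 23^1*887^1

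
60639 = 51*1189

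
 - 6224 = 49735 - 55959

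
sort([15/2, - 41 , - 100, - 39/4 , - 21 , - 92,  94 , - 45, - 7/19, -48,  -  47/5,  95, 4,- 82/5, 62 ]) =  [-100, -92, -48, - 45, - 41,-21,-82/5, - 39/4, - 47/5, - 7/19,4,  15/2,62, 94, 95 ] 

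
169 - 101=68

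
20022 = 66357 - 46335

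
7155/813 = 8 + 217/271  =  8.80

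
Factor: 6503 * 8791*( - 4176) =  - 2^4*3^2 *7^1 *29^1*59^1*149^1 * 929^1 = - 238733037648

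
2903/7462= 2903/7462 = 0.39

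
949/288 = 3 + 85/288 = 3.30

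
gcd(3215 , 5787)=643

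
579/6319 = 579/6319 = 0.09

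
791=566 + 225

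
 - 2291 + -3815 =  - 6106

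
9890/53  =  9890/53 = 186.60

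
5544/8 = 693 = 693.00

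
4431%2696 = 1735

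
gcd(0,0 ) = 0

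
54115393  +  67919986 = 122035379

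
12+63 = 75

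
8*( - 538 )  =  -4304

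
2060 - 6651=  - 4591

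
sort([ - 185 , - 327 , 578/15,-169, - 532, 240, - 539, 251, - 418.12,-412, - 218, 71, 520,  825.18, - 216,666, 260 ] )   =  [ - 539,- 532,- 418.12,-412, - 327, - 218, - 216,-185, - 169,578/15, 71, 240, 251,260,520, 666 , 825.18] 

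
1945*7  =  13615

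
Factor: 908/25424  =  2^( - 2)*7^( - 1 ) = 1/28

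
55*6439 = 354145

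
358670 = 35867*10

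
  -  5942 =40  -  5982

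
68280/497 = 68280/497 = 137.38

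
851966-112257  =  739709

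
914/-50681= -914/50681= -  0.02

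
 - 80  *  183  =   - 14640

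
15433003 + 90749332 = 106182335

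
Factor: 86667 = 3^1*7^1*4127^1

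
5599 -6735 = -1136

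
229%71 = 16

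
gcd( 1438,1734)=2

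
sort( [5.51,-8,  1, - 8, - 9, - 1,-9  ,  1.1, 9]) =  [- 9,  -  9,  -  8 , - 8,-1, 1,  1.1,5.51,9 ]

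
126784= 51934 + 74850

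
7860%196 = 20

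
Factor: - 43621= - 181^1*241^1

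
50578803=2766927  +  47811876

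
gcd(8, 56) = 8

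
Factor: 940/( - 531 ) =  - 2^2*3^( - 2 )*5^1 * 47^1*59^( - 1 )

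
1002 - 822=180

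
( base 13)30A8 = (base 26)9ol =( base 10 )6729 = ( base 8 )15111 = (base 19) IC3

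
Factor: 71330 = 2^1*5^1*7^1*1019^1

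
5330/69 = 77 + 17/69 = 77.25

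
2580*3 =7740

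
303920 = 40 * 7598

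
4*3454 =13816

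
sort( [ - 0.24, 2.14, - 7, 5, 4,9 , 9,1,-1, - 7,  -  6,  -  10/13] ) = [- 7, - 7, - 6, - 1, - 10/13, - 0.24, 1,2.14,4, 5, 9,9] 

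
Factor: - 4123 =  - 7^1 * 19^1*31^1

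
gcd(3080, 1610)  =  70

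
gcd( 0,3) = 3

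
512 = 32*16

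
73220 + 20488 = 93708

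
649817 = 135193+514624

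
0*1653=0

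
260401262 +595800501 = 856201763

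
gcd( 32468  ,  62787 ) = 1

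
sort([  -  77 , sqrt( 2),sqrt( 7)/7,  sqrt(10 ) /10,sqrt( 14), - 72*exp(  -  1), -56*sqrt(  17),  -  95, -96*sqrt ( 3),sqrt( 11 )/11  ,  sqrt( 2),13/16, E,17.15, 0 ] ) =[ - 56*sqrt(17 ),-96 * sqrt (3), - 95, - 77, - 72*exp (-1),0,sqrt ( 11 ) /11,sqrt(10)/10, sqrt( 7)/7, 13/16,sqrt ( 2),  sqrt( 2 ),E , sqrt ( 14 ),17.15 ]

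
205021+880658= 1085679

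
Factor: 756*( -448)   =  - 338688 =-  2^8*3^3* 7^2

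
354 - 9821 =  - 9467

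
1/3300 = 1/3300 = 0.00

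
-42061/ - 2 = 21030 + 1/2  =  21030.50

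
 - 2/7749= - 1 + 7747/7749 = - 0.00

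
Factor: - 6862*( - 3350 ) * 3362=2^3 * 5^2*41^2*47^1* 67^1*73^1 = 77284647400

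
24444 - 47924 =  - 23480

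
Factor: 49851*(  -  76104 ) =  - 2^3*3^4*7^1*29^1*151^1 *191^1 = - 3793860504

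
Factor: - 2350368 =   -  2^5 * 3^2 * 8161^1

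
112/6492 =28/1623=0.02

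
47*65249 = 3066703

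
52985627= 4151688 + 48833939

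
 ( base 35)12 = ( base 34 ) 13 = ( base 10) 37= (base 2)100101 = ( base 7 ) 52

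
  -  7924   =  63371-71295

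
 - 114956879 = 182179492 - 297136371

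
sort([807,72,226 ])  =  [ 72,  226, 807] 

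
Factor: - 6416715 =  - 3^1*5^1*427781^1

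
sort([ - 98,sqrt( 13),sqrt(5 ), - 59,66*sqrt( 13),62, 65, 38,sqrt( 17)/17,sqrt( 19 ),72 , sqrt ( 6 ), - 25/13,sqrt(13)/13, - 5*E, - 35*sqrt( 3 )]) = [ - 98, - 35*sqrt ( 3) ,-59, - 5*E,-25/13,sqrt( 17) /17,sqrt(13) /13, sqrt( 5 ),sqrt( 6 ),sqrt( 13),sqrt( 19), 38,62,65,72,66*sqrt( 13 )] 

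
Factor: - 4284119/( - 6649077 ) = 3^( - 1 )*7^2*17^1 * 37^1 * 139^1*2216359^( - 1)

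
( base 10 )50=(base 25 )20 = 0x32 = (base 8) 62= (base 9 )55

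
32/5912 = 4/739 =0.01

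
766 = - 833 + 1599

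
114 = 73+41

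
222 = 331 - 109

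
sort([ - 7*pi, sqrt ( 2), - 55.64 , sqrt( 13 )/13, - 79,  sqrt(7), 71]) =[ - 79, - 55.64, -7*pi,sqrt(13)/13,sqrt( 2) , sqrt( 7),71]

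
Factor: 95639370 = 2^1*3^1*5^1 * 3187979^1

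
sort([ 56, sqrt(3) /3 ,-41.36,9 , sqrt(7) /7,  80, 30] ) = [ - 41.36, sqrt( 7) /7,sqrt(3) /3, 9, 30,  56,80]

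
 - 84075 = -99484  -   - 15409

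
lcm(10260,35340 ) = 318060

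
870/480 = 29/16 = 1.81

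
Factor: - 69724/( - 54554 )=34862/27277 = 2^1*17431^1*27277^( - 1)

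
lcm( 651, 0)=0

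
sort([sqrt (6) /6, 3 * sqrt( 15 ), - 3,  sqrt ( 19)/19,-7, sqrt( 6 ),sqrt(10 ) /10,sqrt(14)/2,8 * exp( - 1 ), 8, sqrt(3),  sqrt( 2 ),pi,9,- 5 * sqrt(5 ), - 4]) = [  -  5*sqrt( 5 ), - 7, -4, - 3 , sqrt(19 ) /19, sqrt(10 ) /10, sqrt( 6) /6, sqrt(2), sqrt( 3 ),sqrt( 14 )/2,sqrt( 6 ),8 * exp(-1 ), pi,8, 9,3* sqrt( 15 ) ] 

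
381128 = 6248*61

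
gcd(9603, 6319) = 1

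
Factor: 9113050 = 2^1*5^2 * 182261^1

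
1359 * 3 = 4077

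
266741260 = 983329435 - 716588175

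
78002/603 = 78002/603 = 129.36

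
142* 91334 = 12969428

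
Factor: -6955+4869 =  - 2^1 * 7^1 * 149^1 =- 2086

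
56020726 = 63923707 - 7902981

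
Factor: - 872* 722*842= - 530109728 =-2^5*19^2 * 109^1 * 421^1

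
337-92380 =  - 92043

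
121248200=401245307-279997107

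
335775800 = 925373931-589598131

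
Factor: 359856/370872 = 2^1*7^2*101^( - 1 ) = 98/101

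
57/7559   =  57/7559 = 0.01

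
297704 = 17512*17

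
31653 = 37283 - 5630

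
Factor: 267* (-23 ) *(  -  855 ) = 3^3*5^1*19^1*23^1*89^1 = 5250555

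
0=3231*0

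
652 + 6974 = 7626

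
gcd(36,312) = 12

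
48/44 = 12/11 = 1.09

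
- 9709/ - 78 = 124 + 37/78 = 124.47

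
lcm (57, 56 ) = 3192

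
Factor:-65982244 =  - 2^2 * 53^1* 311237^1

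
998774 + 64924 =1063698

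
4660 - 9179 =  - 4519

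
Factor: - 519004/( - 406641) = 2^2*3^( - 1 )*19^1 *89^( - 1 )*1523^( - 1 )*6829^1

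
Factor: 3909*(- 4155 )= - 3^2*5^1* 277^1 * 1303^1 = -  16241895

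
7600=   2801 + 4799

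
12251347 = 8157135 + 4094212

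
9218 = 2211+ 7007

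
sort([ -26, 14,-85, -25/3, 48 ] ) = [  -  85,-26, - 25/3, 14, 48 ] 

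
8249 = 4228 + 4021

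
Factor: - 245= - 5^1*7^2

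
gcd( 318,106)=106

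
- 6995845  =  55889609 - 62885454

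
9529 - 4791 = 4738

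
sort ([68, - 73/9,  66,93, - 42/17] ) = [ - 73/9, - 42/17,66,68,93]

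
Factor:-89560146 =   -  2^1 *3^1*13^1*127^1*9041^1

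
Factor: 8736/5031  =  224/129 = 2^5*3^(-1)*7^1*43^( - 1)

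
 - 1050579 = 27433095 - 28483674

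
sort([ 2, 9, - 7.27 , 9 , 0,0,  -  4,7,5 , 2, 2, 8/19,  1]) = [ - 7.27, - 4 , 0 , 0 , 8/19,1,2, 2, 2,  5,7 , 9,9]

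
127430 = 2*63715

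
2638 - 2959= -321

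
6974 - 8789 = -1815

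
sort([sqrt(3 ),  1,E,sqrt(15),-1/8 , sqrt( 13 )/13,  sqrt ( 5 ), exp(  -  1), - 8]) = [-8 ,  -  1/8, sqrt(13 ) /13,exp(-1 ),  1, sqrt( 3),  sqrt(5 ), E,  sqrt( 15) ]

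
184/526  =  92/263 = 0.35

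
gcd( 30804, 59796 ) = 1812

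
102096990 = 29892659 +72204331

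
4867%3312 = 1555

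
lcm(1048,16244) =32488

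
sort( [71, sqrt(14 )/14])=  [ sqrt(14 ) /14,71]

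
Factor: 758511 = 3^3*13^1*2161^1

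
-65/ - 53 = 1+12/53 =1.23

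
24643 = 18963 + 5680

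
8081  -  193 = 7888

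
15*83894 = 1258410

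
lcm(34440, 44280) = 309960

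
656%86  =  54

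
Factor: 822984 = 2^3*3^1*53^1*647^1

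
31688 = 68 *466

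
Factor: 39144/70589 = 2^3*3^1*7^1*233^1 *70589^( - 1) 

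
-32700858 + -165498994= - 198199852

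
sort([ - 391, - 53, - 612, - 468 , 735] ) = [ - 612 , - 468 , - 391 ,  -  53,735 ]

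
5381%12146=5381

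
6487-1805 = 4682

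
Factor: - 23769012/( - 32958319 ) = 2^2*3^1*41^1*1447^( - 1 )*22777^( - 1)*48311^1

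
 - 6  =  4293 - 4299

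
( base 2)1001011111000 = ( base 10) 4856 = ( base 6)34252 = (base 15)168B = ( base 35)3xq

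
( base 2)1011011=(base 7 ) 160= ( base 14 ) 67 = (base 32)2r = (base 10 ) 91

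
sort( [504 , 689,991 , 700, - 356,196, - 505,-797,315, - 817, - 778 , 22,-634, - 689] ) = [-817, - 797, - 778 ,-689,  -  634, - 505,-356,  22 , 196, 315,504,  689,700, 991 ] 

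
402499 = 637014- 234515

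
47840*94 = 4496960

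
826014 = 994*831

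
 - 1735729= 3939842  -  5675571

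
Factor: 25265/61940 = 2^( - 2)*19^( - 1)*31^1  =  31/76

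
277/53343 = 277/53343 = 0.01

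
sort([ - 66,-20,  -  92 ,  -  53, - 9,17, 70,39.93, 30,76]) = [- 92,  -  66,-53,- 20 ,- 9, 17,  30,39.93,70, 76 ] 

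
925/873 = 1  +  52/873 = 1.06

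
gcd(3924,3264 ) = 12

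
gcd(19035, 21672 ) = 9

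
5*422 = 2110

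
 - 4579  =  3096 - 7675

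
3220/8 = 402 + 1/2 = 402.50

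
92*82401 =7580892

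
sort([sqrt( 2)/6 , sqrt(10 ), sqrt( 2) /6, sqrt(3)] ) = [sqrt(2)/6,sqrt ( 2 )/6,sqrt (3 ),sqrt( 10 ) ]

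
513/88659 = 57/9851 = 0.01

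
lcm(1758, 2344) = 7032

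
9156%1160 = 1036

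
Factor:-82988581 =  - 13^1 * 31^1 * 43^1*4789^1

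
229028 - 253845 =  - 24817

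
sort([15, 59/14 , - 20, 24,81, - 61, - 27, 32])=[ - 61,  -  27, - 20, 59/14, 15, 24,32, 81] 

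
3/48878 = 3/48878 = 0.00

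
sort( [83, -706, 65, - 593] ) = [-706,-593, 65, 83 ] 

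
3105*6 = 18630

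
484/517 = 44/47 = 0.94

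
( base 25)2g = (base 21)33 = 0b1000010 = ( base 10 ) 66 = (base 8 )102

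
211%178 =33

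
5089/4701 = 5089/4701 = 1.08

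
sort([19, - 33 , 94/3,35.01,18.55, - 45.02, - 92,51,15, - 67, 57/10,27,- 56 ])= [ - 92,  -  67, - 56, - 45.02, - 33, 57/10, 15,18.55 , 19,27, 94/3,35.01, 51 ] 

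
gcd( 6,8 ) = 2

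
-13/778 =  -13/778=-  0.02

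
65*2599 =168935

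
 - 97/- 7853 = 97/7853 = 0.01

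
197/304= 197/304 = 0.65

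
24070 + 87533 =111603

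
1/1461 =1/1461 = 0.00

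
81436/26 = 3132+2/13 = 3132.15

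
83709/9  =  9301 = 9301.00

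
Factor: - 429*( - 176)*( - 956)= - 72181824 = - 2^6*3^1*11^2 * 13^1*239^1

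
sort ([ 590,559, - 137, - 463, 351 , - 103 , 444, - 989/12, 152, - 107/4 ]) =[ - 463, - 137, - 103, - 989/12, - 107/4, 152, 351, 444,559,590]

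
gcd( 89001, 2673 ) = 99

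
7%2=1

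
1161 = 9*129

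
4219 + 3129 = 7348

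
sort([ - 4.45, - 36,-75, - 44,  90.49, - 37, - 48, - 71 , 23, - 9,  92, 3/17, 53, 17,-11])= [ - 75, - 71, - 48, - 44, - 37, - 36, - 11,- 9, - 4.45,  3/17, 17,23,53, 90.49,92]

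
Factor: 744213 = 3^1*248071^1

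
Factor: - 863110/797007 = -2^1 * 3^( - 1)*5^1* 29^( - 1 )*9161^( - 1 )*86311^1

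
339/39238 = 339/39238 = 0.01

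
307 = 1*307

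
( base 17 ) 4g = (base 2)1010100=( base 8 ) 124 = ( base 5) 314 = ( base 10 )84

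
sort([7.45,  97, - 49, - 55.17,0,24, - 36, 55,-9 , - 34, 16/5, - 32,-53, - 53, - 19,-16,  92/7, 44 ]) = [ - 55.17,-53, - 53, -49, - 36, - 34, - 32, - 19,-16, - 9, 0,16/5,  7.45,92/7,24,  44 , 55, 97 ]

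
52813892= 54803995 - 1990103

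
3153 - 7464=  - 4311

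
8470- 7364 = 1106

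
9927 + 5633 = 15560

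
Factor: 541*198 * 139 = 14889402 = 2^1*3^2*11^1*139^1 * 541^1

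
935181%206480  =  109261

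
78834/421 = 78834/421 = 187.25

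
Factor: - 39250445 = -5^1 * 13^1*603853^1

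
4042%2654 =1388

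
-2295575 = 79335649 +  - 81631224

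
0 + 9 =9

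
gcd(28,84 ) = 28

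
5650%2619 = 412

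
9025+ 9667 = 18692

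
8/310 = 4/155 = 0.03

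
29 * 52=1508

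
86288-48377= 37911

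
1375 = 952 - - 423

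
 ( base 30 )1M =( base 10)52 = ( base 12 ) 44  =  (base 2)110100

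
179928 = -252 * ( - 714)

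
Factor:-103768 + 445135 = 341367=3^1*13^1* 8753^1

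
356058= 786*453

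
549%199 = 151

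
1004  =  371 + 633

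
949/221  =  4 + 5/17 = 4.29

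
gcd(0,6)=6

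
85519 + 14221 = 99740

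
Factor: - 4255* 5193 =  - 3^2*5^1*23^1*37^1*577^1 = -22096215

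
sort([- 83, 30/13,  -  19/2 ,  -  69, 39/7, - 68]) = [ - 83, - 69, - 68, - 19/2, 30/13,39/7]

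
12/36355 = 12/36355 = 0.00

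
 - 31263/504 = - 63 + 163/168 =- 62.03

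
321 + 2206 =2527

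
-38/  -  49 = 38/49=0.78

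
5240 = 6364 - 1124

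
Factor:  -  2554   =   - 2^1*1277^1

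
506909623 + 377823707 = 884733330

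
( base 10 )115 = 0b1110011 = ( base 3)11021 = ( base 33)3G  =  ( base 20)5f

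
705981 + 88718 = 794699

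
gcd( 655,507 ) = 1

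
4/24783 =4/24783 = 0.00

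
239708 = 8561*28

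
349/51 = 6 + 43/51=6.84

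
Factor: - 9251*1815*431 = - 7236733515 = - 3^1*5^1*11^3*29^2*431^1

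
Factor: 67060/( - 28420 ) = -7^( - 1)*29^( - 1)*479^1= - 479/203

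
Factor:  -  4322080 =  - 2^5*5^1*7^1 *17^1*227^1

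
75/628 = 75/628 = 0.12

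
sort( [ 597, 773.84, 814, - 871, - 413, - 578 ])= [ - 871, - 578,  -  413, 597,773.84, 814] 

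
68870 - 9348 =59522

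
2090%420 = 410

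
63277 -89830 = -26553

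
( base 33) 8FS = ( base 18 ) 1A91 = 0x2413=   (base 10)9235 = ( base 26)dh5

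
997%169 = 152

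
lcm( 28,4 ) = 28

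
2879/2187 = 1+692/2187 = 1.32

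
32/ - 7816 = -1+ 973/977 = - 0.00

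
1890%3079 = 1890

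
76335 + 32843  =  109178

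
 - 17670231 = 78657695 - 96327926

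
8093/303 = 8093/303 = 26.71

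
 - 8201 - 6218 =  - 14419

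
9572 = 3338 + 6234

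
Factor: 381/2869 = 3^1*19^(  -  1)*127^1*151^ (-1)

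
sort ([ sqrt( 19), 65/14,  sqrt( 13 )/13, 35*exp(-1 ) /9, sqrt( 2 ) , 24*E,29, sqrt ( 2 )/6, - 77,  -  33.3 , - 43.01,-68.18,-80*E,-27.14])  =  [  -  80 * E, - 77,-68.18 ,-43.01,-33.3  ,  -  27.14 , sqrt(2)/6, sqrt( 13)/13, sqrt( 2 ), 35 * exp(  -  1 )/9,sqrt (19) , 65/14, 29,  24*E] 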